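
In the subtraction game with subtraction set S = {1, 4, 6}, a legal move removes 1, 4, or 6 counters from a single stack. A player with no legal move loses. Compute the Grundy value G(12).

G(0) = 0
G(1) = mex{0} = 1
G(2) = mex{1} = 0
G(3) = mex{0} = 1
G(4) = mex{1,0} = 2
G(5) = mex{2,1} = 0
G(6) = mex{0,0,0} = 1
G(7) = mex{1,1,1} = 0
G(8) = mex{0,2,0} = 1
G(9) = mex{1,0,1} = 2
G(10) = mex{2,1,2} = 0
G(11) = mex{0,0,0} = 1
G(12) = mex{1,1,1} = 0

0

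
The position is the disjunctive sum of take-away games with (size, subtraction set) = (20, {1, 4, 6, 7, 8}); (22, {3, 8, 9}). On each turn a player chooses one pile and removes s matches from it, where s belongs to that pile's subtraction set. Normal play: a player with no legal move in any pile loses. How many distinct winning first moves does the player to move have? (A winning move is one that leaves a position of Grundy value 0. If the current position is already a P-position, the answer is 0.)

Pile A, S = {1, 4, 6, 7, 8}:
G(0) = 0
G(1) = mex{0} = 1
G(2) = mex{1} = 0
G(3) = mex{0} = 1
G(4) = mex{1,0} = 2
G(5) = mex{2,1} = 0
G(6) = mex{0,0,0} = 1
G(7) = mex{1,1,1,0} = 2
G(8) = mex{2,2,0,1,0} = 3
G(9) = mex{3,0,1,0,1} = 2
G(10) = mex{2,1,2,1,0} = 3
G(11) = mex{3,2,0,2,1} = 4
G(12) = mex{4,3,1,0,2} = 5
G(13) = mex{5,2,2,1,0} = 3
G(14) = mex{3,3,3,2,1} = 0
G(15) = mex{0,4,2,3,2} = 1
G(16) = mex{1,5,3,2,3} = 0
G(17) = mex{0,3,4,3,2} = 1
G(18) = mex{1,0,5,4,3} = 2
G(19) = mex{2,1,3,5,4} = 0
G(20) = mex{0,0,0,3,5} = 1
G_A(20) = 1.
Pile B, S = {3, 8, 9}:
n :  0  1  2  3  4  5  6  7  8  9 10 11 12 13 14 15 16 17 18 19 20 21 22
G :  0  0  0  1  1  1  0  0  2  1  1  3  0  0  2  1  1  0  0  0  1  1  1
G_B(22) = 1.
Combined Grundy value = 1 ⊕ 1 = 0.
A winning move leaves total XOR = 0, i.e. changes one component's Grundy value g to g ⊕ X where X is the current total.
Pile A: target g' = 1⊕0 = 1, but every legal move changes the Grundy value (mex property), so 0 moves.
Pile B: target g' = 1⊕0 = 1, but every legal move changes the Grundy value (mex property), so 0 moves.

0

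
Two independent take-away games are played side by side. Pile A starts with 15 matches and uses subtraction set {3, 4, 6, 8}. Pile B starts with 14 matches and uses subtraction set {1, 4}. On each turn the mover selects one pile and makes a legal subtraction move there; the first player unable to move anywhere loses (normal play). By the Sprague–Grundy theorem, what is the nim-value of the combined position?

3

Pile A, S = {3, 4, 6, 8}:
n :  0  1  2  3  4  5  6  7  8  9 10 11 12 13 14 15
G :  0  0  0  1  1  1  2  2  2  3  3  0  0  0  1  1
G_A(15) = 1.
Pile B, S = {1, 4}:
n :  0  1  2  3  4  5  6  7  8  9 10 11 12 13 14
G :  0  1  0  1  2  0  1  0  1  2  0  1  0  1  2
G_B(14) = 2.
Combined Grundy value = 1 ⊕ 2 = 3.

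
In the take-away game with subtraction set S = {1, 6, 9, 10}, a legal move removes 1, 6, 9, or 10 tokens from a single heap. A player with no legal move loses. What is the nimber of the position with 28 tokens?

2

n :  0  1  2  3  4  5  6  7  8  9 10 11 12 13 14 15 16 17 18 19 20 21 22 23 24 25 26 27 28
G :  0  1  0  1  0  1  2  0  1  2  3  2  3  2  3  0  1  3  0  1  0  1  0  1  2  3  2  4  2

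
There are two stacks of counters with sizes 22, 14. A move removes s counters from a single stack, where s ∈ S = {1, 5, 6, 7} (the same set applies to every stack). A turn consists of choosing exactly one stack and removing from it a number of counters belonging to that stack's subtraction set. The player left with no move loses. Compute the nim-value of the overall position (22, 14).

2

All stacks use S = {1, 5, 6, 7}:
n :  0  1  2  3  4  5  6  7  8  9 10 11 12 13 14 15 16 17 18 19 20 21 22
G :  0  1  0  1  0  1  2  3  2  3  2  3  0  1  0  1  0  1  2  3  2  3  2
Stack A: G(22) = 2.
Stack B: G(14) = 0.
Combined Grundy value = 2 ⊕ 0 = 2.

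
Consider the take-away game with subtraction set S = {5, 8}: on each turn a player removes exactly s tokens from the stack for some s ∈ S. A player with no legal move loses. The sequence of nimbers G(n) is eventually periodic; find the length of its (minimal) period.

13

G(0) = 0
G(1) = mex{} = 0
G(2) = mex{} = 0
G(3) = mex{} = 0
G(4) = mex{} = 0
G(5) = mex{0} = 1
G(6) = mex{0} = 1
G(7) = mex{0} = 1
G(8) = mex{0,0} = 1
G(9) = mex{0,0} = 1
G(10) = mex{1,0} = 2
G(11) = mex{1,0} = 2
G(12) = mex{1,0} = 2
G(13) = mex{1,1} = 0
G(14) = mex{1,1} = 0
G(15) = mex{2,1} = 0
G(16) = mex{2,1} = 0
G(17) = mex{2,1} = 0
G(18) = mex{0,2} = 1
G(19) = mex{0,2} = 1
G(20) = mex{0,2} = 1
G(21) = mex{0,0} = 1
G(22) = mex{0,0} = 1
G(23) = mex{1,0} = 2
G(24) = mex{1,0} = 2
G(25) = mex{1,0} = 2
G(26) = mex{1,1} = 0
G(27) = mex{1,1} = 0
G(n+13) = G(n) holds for n = 0,…,7 (a full window of length max(S) = 8), so the sequence is purely periodic with period 13.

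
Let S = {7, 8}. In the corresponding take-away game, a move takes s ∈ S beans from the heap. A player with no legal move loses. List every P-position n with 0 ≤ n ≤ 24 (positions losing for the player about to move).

n :  0  1  2  3  4  5  6  7  8  9 10 11 12 13 14 15 16 17 18 19 20 21 22 23 24
G :  0  0  0  0  0  0  0  1  1  1  1  1  1  1  2  0  0  0  0  0  0  0  1  1  1
P-positions are exactly the n with G(n) = 0.

0, 1, 2, 3, 4, 5, 6, 15, 16, 17, 18, 19, 20, 21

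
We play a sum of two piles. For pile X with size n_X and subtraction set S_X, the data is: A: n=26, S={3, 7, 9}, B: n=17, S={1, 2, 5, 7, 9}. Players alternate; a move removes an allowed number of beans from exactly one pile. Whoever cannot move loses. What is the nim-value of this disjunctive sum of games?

Pile A, S = {3, 7, 9}:
G(0) = 0
G(1) = mex{} = 0
G(2) = mex{} = 0
G(3) = mex{0} = 1
G(4) = mex{0} = 1
G(5) = mex{0} = 1
G(6) = mex{1} = 0
G(7) = mex{1,0} = 2
G(8) = mex{1,0} = 2
G(9) = mex{0,0,0} = 1
G(10) = mex{2,1,0} = 3
G(11) = mex{2,1,0} = 3
G(12) = mex{1,1,1} = 0
G(13) = mex{3,0,1} = 2
G(14) = mex{3,2,1} = 0
G(15) = mex{0,2,0} = 1
G(16) = mex{2,1,2} = 0
G(17) = mex{0,3,2} = 1
G(18) = mex{1,3,1} = 0
G(19) = mex{0,0,3} = 1
G(20) = mex{1,2,3} = 0
G(21) = mex{0,0,0} = 1
G(22) = mex{1,1,2} = 0
G(23) = mex{0,0,0} = 1
G(24) = mex{1,1,1} = 0
G(25) = mex{0,0,0} = 1
G(26) = mex{1,1,1} = 0
G_A(26) = 0.
Pile B, S = {1, 2, 5, 7, 9}:
n :  0  1  2  3  4  5  6  7  8  9 10 11 12 13 14 15 16 17
G :  0  1  2  0  1  2  0  1  2  3  4  5  3  4  0  1  2  0
G_B(17) = 0.
Combined Grundy value = 0 ⊕ 0 = 0.

0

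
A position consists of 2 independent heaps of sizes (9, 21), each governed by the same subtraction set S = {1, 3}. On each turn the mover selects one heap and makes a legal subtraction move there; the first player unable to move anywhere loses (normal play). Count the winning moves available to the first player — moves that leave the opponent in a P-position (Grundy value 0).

All heaps use S = {1, 3}:
G(0) = 0
G(1) = mex{0} = 1
G(2) = mex{1} = 0
G(3) = mex{0,0} = 1
G(4) = mex{1,1} = 0
G(5) = mex{0,0} = 1
G(6) = mex{1,1} = 0
G(7) = mex{0,0} = 1
G(8) = mex{1,1} = 0
G(9) = mex{0,0} = 1
G(10) = mex{1,1} = 0
G(11) = mex{0,0} = 1
G(12) = mex{1,1} = 0
G(13) = mex{0,0} = 1
G(14) = mex{1,1} = 0
G(15) = mex{0,0} = 1
G(16) = mex{1,1} = 0
G(17) = mex{0,0} = 1
G(18) = mex{1,1} = 0
G(19) = mex{0,0} = 1
G(20) = mex{1,1} = 0
G(21) = mex{0,0} = 1
Heap A: G(9) = 1.
Heap B: G(21) = 1.
Combined Grundy value = 1 ⊕ 1 = 0.
A winning move leaves total XOR = 0, i.e. changes one component's Grundy value g to g ⊕ X where X is the current total.
Heap A: target g' = 1⊕0 = 1, but every legal move changes the Grundy value (mex property), so 0 moves.
Heap B: target g' = 1⊕0 = 1, but every legal move changes the Grundy value (mex property), so 0 moves.

0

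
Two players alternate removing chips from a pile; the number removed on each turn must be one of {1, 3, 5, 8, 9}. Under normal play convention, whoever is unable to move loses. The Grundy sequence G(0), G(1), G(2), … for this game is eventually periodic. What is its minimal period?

n :  0  1  2  3  4  5  6  7  8  9 10 11 12 13 14 15 16 17 18 19 20 21 22 23 24 25 26 27 28 29 30 31 32 33
G :  0  1  0  1  0  1  0  1  2  3  2  3  2  3  2  3  0  1  0  1  0  1  0  1  2  3  2  3  2  3  2  3  0  1
G(n+16) = G(n) holds for n = 0,…,8 (a full window of length max(S) = 9), so the sequence is purely periodic with period 16.

16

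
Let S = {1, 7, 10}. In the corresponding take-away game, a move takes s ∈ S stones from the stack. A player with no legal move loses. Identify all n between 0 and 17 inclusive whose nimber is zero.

n :  0  1  2  3  4  5  6  7  8  9 10 11 12 13 14 15 16 17
G :  0  1  0  1  0  1  0  1  0  1  2  3  2  3  2  3  2  0
P-positions are exactly the n with G(n) = 0.

0, 2, 4, 6, 8, 17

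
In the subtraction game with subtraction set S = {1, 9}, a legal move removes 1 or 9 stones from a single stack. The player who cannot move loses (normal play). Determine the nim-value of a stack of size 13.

n :  0  1  2  3  4  5  6  7  8  9 10 11 12 13
G :  0  1  0  1  0  1  0  1  0  1  0  1  0  1

1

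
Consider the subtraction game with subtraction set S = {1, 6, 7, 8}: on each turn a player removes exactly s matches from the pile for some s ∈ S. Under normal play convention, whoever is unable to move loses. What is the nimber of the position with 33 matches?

3

n :  0  1  2  3  4  5  6  7  8  9 10 11 12 13 14 15 16 17 18 19 20 21 22 23 24 25 26 27 28 29 30 31 32 33
G :  0  1  0  1  0  1  2  3  2  3  2  3  4  0  1  0  1  0  1  2  3  2  3  2  3  4  0  1  0  1  0  1  2  3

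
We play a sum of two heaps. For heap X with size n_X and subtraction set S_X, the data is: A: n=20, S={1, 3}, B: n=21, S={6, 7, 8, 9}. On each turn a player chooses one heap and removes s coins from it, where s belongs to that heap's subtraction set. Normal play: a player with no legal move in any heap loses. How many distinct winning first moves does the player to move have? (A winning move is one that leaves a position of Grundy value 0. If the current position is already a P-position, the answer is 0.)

Heap A, S = {1, 3}:
n :  0  1  2  3  4  5  6  7  8  9 10 11 12 13 14 15 16 17 18 19 20
G :  0  1  0  1  0  1  0  1  0  1  0  1  0  1  0  1  0  1  0  1  0
G_A(20) = 0.
Heap B, S = {6, 7, 8, 9}:
n :  0  1  2  3  4  5  6  7  8  9 10 11 12 13 14 15 16 17 18 19 20 21
G :  0  0  0  0  0  0  1  1  1  1  1  1  2  2  2  0  0  0  0  0  0  1
G_B(21) = 1.
Combined Grundy value = 0 ⊕ 1 = 1.
A winning move leaves total XOR = 0, i.e. changes one component's Grundy value g to g ⊕ X where X is the current total.
Heap A: need g' = 0⊕1 = 1. Options: 20−1→G=1, 20−3→G=1. Hits: 2.
Heap B: need g' = 1⊕1 = 0. Options: 21−6→G=0, 21−7→G=2, 21−8→G=2, 21−9→G=2. Hits: 1.

3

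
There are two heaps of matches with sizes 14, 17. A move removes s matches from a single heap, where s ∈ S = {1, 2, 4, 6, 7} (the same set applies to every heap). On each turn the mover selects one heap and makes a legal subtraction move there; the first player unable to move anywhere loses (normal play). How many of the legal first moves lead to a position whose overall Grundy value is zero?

1

All heaps use S = {1, 2, 4, 6, 7}:
n :  0  1  2  3  4  5  6  7  8  9 10 11 12 13 14 15 16 17
G :  0  1  2  0  1  2  3  4  0  1  2  0  1  2  3  4  0  1
Heap A: G(14) = 3.
Heap B: G(17) = 1.
Combined Grundy value = 3 ⊕ 1 = 2.
A winning move leaves total XOR = 0, i.e. changes one component's Grundy value g to g ⊕ X where X is the current total.
Heap A: need g' = 3⊕2 = 1. Options: 14−1→G=2, 14−2→G=1, 14−4→G=2, 14−6→G=0, 14−7→G=4. Hits: 1.
Heap B: need g' = 1⊕2 = 3. Options: 17−1→G=0, 17−2→G=4, 17−4→G=2, 17−6→G=0, 17−7→G=2. Hits: 0.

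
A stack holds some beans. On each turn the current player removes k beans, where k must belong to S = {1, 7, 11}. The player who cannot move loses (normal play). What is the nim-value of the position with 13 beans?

1

G(0) = 0
G(1) = mex{0} = 1
G(2) = mex{1} = 0
G(3) = mex{0} = 1
G(4) = mex{1} = 0
G(5) = mex{0} = 1
G(6) = mex{1} = 0
G(7) = mex{0,0} = 1
G(8) = mex{1,1} = 0
G(9) = mex{0,0} = 1
G(10) = mex{1,1} = 0
G(11) = mex{0,0,0} = 1
G(12) = mex{1,1,1} = 0
G(13) = mex{0,0,0} = 1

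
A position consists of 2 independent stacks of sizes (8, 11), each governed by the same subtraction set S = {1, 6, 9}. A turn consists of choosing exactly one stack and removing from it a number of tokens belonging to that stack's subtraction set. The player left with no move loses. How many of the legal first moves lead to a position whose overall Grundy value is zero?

1

All stacks use S = {1, 6, 9}:
n :  0  1  2  3  4  5  6  7  8  9 10 11
G :  0  1  0  1  0  1  2  0  1  2  3  2
Stack A: G(8) = 1.
Stack B: G(11) = 2.
Combined Grundy value = 1 ⊕ 2 = 3.
A winning move leaves total XOR = 0, i.e. changes one component's Grundy value g to g ⊕ X where X is the current total.
Stack A: need g' = 1⊕3 = 2. Options: 8−1→G=0, 8−6→G=0. Hits: 0.
Stack B: need g' = 2⊕3 = 1. Options: 11−1→G=3, 11−6→G=1, 11−9→G=0. Hits: 1.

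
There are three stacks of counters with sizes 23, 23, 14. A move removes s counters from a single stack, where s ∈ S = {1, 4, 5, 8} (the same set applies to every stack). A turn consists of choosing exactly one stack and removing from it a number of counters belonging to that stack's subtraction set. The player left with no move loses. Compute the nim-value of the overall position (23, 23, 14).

All stacks use S = {1, 4, 5, 8}:
G(0) = 0
G(1) = mex{0} = 1
G(2) = mex{1} = 0
G(3) = mex{0} = 1
G(4) = mex{1,0} = 2
G(5) = mex{2,1,0} = 3
G(6) = mex{3,0,1} = 2
G(7) = mex{2,1,0} = 3
G(8) = mex{3,2,1,0} = 4
G(9) = mex{4,3,2,1} = 0
G(10) = mex{0,2,3,0} = 1
G(11) = mex{1,3,2,1} = 0
G(12) = mex{0,4,3,2} = 1
G(13) = mex{1,0,4,3} = 2
G(14) = mex{2,1,0,2} = 3
G(15) = mex{3,0,1,3} = 2
G(16) = mex{2,1,0,4} = 3
G(17) = mex{3,2,1,0} = 4
G(18) = mex{4,3,2,1} = 0
G(19) = mex{0,2,3,0} = 1
G(20) = mex{1,3,2,1} = 0
G(21) = mex{0,4,3,2} = 1
G(22) = mex{1,0,4,3} = 2
G(23) = mex{2,1,0,2} = 3
Stack A: G(23) = 3.
Stack B: G(23) = 3.
Stack C: G(14) = 3.
Combined Grundy value = 3 ⊕ 3 ⊕ 3 = 3.

3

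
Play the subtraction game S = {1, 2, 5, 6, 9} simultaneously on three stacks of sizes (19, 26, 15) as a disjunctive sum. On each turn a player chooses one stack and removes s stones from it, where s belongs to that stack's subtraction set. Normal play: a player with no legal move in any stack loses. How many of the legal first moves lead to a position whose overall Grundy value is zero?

4

All stacks use S = {1, 2, 5, 6, 9}:
n :  0  1  2  3  4  5  6  7  8  9 10 11 12 13 14 15 16 17 18 19 20 21 22 23 24 25 26
G :  0  1  2  0  1  2  3  0  1  2  0  1  2  3  0  1  2  0  1  2  3  0  1  2  0  1  2
Stack A: G(19) = 2.
Stack B: G(26) = 2.
Stack C: G(15) = 1.
Combined Grundy value = 2 ⊕ 2 ⊕ 1 = 1.
A winning move leaves total XOR = 0, i.e. changes one component's Grundy value g to g ⊕ X where X is the current total.
Stack A: need g' = 2⊕1 = 3. Options: 19−1→G=1, 19−2→G=0, 19−5→G=0, 19−6→G=3, 19−9→G=0. Hits: 1.
Stack B: need g' = 2⊕1 = 3. Options: 26−1→G=1, 26−2→G=0, 26−5→G=0, 26−6→G=3, 26−9→G=0. Hits: 1.
Stack C: need g' = 1⊕1 = 0. Options: 15−1→G=0, 15−2→G=3, 15−5→G=0, 15−6→G=2, 15−9→G=3. Hits: 2.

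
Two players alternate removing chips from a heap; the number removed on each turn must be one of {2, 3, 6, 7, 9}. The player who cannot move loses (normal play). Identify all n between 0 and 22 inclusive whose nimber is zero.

0, 1, 5, 13, 17, 18

n :  0  1  2  3  4  5  6  7  8  9 10 11 12 13 14 15 16 17 18 19 20 21 22
G :  0  0  1  1  2  0  3  1  2  2  3  3  4  0  5  1  4  0  0  1  1  2  2
P-positions are exactly the n with G(n) = 0.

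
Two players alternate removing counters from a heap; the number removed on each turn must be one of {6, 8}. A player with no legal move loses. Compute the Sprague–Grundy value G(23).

1

G(0) = 0
G(1) = mex{} = 0
G(2) = mex{} = 0
G(3) = mex{} = 0
G(4) = mex{} = 0
G(5) = mex{} = 0
G(6) = mex{0} = 1
G(7) = mex{0} = 1
G(8) = mex{0,0} = 1
G(9) = mex{0,0} = 1
G(10) = mex{0,0} = 1
G(11) = mex{0,0} = 1
G(12) = mex{1,0} = 2
G(13) = mex{1,0} = 2
G(14) = mex{1,1} = 0
G(15) = mex{1,1} = 0
G(16) = mex{1,1} = 0
G(17) = mex{1,1} = 0
G(18) = mex{2,1} = 0
G(19) = mex{2,1} = 0
G(20) = mex{0,2} = 1
G(21) = mex{0,2} = 1
G(22) = mex{0,0} = 1
G(23) = mex{0,0} = 1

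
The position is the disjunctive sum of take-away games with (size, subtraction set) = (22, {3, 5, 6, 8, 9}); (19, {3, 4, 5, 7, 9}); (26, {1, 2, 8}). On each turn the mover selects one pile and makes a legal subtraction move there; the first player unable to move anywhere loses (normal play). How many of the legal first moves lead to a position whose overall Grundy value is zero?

5

Pile A, S = {3, 5, 6, 8, 9}:
G(0) = 0
G(1) = mex{} = 0
G(2) = mex{} = 0
G(3) = mex{0} = 1
G(4) = mex{0} = 1
G(5) = mex{0,0} = 1
G(6) = mex{1,0,0} = 2
G(7) = mex{1,0,0} = 2
G(8) = mex{1,1,0,0} = 2
G(9) = mex{2,1,1,0,0} = 3
G(10) = mex{2,1,1,0,0} = 3
G(11) = mex{2,2,1,1,0} = 3
G(12) = mex{3,2,2,1,1} = 0
G(13) = mex{3,2,2,1,1} = 0
G(14) = mex{3,3,2,2,1} = 0
G(15) = mex{0,3,3,2,2} = 1
G(16) = mex{0,3,3,2,2} = 1
G(17) = mex{0,0,3,3,2} = 1
G(18) = mex{1,0,0,3,3} = 2
G(19) = mex{1,0,0,3,3} = 2
G(20) = mex{1,1,0,0,3} = 2
G(21) = mex{2,1,1,0,0} = 3
G(22) = mex{2,1,1,0,0} = 3
G_A(22) = 3.
Pile B, S = {3, 4, 5, 7, 9}:
G(0) = 0
G(1) = mex{} = 0
G(2) = mex{} = 0
G(3) = mex{0} = 1
G(4) = mex{0,0} = 1
G(5) = mex{0,0,0} = 1
G(6) = mex{1,0,0} = 2
G(7) = mex{1,1,0,0} = 2
G(8) = mex{1,1,1,0} = 2
G(9) = mex{2,1,1,0,0} = 3
G(10) = mex{2,2,1,1,0} = 3
G(11) = mex{2,2,2,1,0} = 3
G(12) = mex{3,2,2,1,1} = 0
G(13) = mex{3,3,2,2,1} = 0
G(14) = mex{3,3,3,2,1} = 0
G(15) = mex{0,3,3,2,2} = 1
G(16) = mex{0,0,3,3,2} = 1
G(17) = mex{0,0,0,3,2} = 1
G(18) = mex{1,0,0,3,3} = 2
G(19) = mex{1,1,0,0,3} = 2
G_B(19) = 2.
Pile C, S = {1, 2, 8}:
G(0) = 0
G(1) = mex{0} = 1
G(2) = mex{1,0} = 2
G(3) = mex{2,1} = 0
G(4) = mex{0,2} = 1
G(5) = mex{1,0} = 2
G(6) = mex{2,1} = 0
G(7) = mex{0,2} = 1
G(8) = mex{1,0,0} = 2
G(9) = mex{2,1,1} = 0
G(10) = mex{0,2,2} = 1
G(11) = mex{1,0,0} = 2
G(12) = mex{2,1,1} = 0
G(13) = mex{0,2,2} = 1
G(14) = mex{1,0,0} = 2
G(15) = mex{2,1,1} = 0
G(16) = mex{0,2,2} = 1
G(17) = mex{1,0,0} = 2
G(18) = mex{2,1,1} = 0
G(19) = mex{0,2,2} = 1
G(20) = mex{1,0,0} = 2
G(21) = mex{2,1,1} = 0
G(22) = mex{0,2,2} = 1
G(23) = mex{1,0,0} = 2
G(24) = mex{2,1,1} = 0
G(25) = mex{0,2,2} = 1
G(26) = mex{1,0,0} = 2
G_C(26) = 2.
Combined Grundy value = 3 ⊕ 2 ⊕ 2 = 3.
A winning move leaves total XOR = 0, i.e. changes one component's Grundy value g to g ⊕ X where X is the current total.
Pile A: need g' = 3⊕3 = 0. Options: 22−3→G=2, 22−5→G=1, 22−6→G=1, 22−8→G=0, 22−9→G=0. Hits: 2.
Pile B: need g' = 2⊕3 = 1. Options: 19−3→G=1, 19−4→G=1, 19−5→G=0, 19−7→G=0, 19−9→G=3. Hits: 2.
Pile C: need g' = 2⊕3 = 1. Options: 26−1→G=1, 26−2→G=0, 26−8→G=0. Hits: 1.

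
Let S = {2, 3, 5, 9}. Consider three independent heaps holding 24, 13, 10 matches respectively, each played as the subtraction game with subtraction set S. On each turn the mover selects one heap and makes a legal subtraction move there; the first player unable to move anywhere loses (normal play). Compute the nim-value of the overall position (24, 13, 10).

3

All heaps use S = {2, 3, 5, 9}:
G(0) = 0
G(1) = mex{} = 0
G(2) = mex{0} = 1
G(3) = mex{0,0} = 1
G(4) = mex{1,0} = 2
G(5) = mex{1,1,0} = 2
G(6) = mex{2,1,0} = 3
G(7) = mex{2,2,1} = 0
G(8) = mex{3,2,1} = 0
G(9) = mex{0,3,2,0} = 1
G(10) = mex{0,0,2,0} = 1
G(11) = mex{1,0,3,1} = 2
G(12) = mex{1,1,0,1} = 2
G(13) = mex{2,1,0,2} = 3
G(14) = mex{2,2,1,2} = 0
G(15) = mex{3,2,1,3} = 0
G(16) = mex{0,3,2,0} = 1
G(17) = mex{0,0,2,0} = 1
G(18) = mex{1,0,3,1} = 2
G(19) = mex{1,1,0,1} = 2
G(20) = mex{2,1,0,2} = 3
G(21) = mex{2,2,1,2} = 0
G(22) = mex{3,2,1,3} = 0
G(23) = mex{0,3,2,0} = 1
G(24) = mex{0,0,2,0} = 1
Heap A: G(24) = 1.
Heap B: G(13) = 3.
Heap C: G(10) = 1.
Combined Grundy value = 1 ⊕ 3 ⊕ 1 = 3.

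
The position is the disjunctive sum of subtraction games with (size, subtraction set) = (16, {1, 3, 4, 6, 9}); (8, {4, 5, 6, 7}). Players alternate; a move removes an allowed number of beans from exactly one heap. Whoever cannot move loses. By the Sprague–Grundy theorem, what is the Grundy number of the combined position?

0

Heap A, S = {1, 3, 4, 6, 9}:
G(0) = 0
G(1) = mex{0} = 1
G(2) = mex{1} = 0
G(3) = mex{0,0} = 1
G(4) = mex{1,1,0} = 2
G(5) = mex{2,0,1} = 3
G(6) = mex{3,1,0,0} = 2
G(7) = mex{2,2,1,1} = 0
G(8) = mex{0,3,2,0} = 1
G(9) = mex{1,2,3,1,0} = 4
G(10) = mex{4,0,2,2,1} = 3
G(11) = mex{3,1,0,3,0} = 2
G(12) = mex{2,4,1,2,1} = 0
G(13) = mex{0,3,4,0,2} = 1
G(14) = mex{1,2,3,1,3} = 0
G(15) = mex{0,0,2,4,2} = 1
G(16) = mex{1,1,0,3,0} = 2
G_A(16) = 2.
Heap B, S = {4, 5, 6, 7}:
n : 0 1 2 3 4 5 6 7 8
G : 0 0 0 0 1 1 1 1 2
G_B(8) = 2.
Combined Grundy value = 2 ⊕ 2 = 0.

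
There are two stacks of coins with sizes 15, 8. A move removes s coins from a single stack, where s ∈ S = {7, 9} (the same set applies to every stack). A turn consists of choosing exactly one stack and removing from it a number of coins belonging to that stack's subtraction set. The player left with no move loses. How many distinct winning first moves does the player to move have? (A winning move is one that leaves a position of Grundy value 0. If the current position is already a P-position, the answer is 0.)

1

All stacks use S = {7, 9}:
n :  0  1  2  3  4  5  6  7  8  9 10 11 12 13 14 15
G :  0  0  0  0  0  0  0  1  1  1  1  1  1  1  2  2
Stack A: G(15) = 2.
Stack B: G(8) = 1.
Combined Grundy value = 2 ⊕ 1 = 3.
A winning move leaves total XOR = 0, i.e. changes one component's Grundy value g to g ⊕ X where X is the current total.
Stack A: need g' = 2⊕3 = 1. Options: 15−7→G=1, 15−9→G=0. Hits: 1.
Stack B: need g' = 1⊕3 = 2. Options: 8−7→G=0. Hits: 0.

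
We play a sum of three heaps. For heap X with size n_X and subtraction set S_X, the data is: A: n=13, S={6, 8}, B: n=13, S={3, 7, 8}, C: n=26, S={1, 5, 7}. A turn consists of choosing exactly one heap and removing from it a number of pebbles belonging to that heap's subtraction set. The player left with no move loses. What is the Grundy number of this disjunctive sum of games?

Heap A, S = {6, 8}:
G(0) = 0
G(1) = mex{} = 0
G(2) = mex{} = 0
G(3) = mex{} = 0
G(4) = mex{} = 0
G(5) = mex{} = 0
G(6) = mex{0} = 1
G(7) = mex{0} = 1
G(8) = mex{0,0} = 1
G(9) = mex{0,0} = 1
G(10) = mex{0,0} = 1
G(11) = mex{0,0} = 1
G(12) = mex{1,0} = 2
G(13) = mex{1,0} = 2
G_A(13) = 2.
Heap B, S = {3, 7, 8}:
G(0) = 0
G(1) = mex{} = 0
G(2) = mex{} = 0
G(3) = mex{0} = 1
G(4) = mex{0} = 1
G(5) = mex{0} = 1
G(6) = mex{1} = 0
G(7) = mex{1,0} = 2
G(8) = mex{1,0,0} = 2
G(9) = mex{0,0,0} = 1
G(10) = mex{2,1,0} = 3
G(11) = mex{2,1,1} = 0
G(12) = mex{1,1,1} = 0
G(13) = mex{3,0,1} = 2
G_B(13) = 2.
Heap C, S = {1, 5, 7}:
n :  0  1  2  3  4  5  6  7  8  9 10 11 12 13 14 15 16 17 18 19 20 21 22 23 24 25 26
G :  0  1  0  1  0  1  0  1  0  1  0  1  0  1  0  1  0  1  0  1  0  1  0  1  0  1  0
G_C(26) = 0.
Combined Grundy value = 2 ⊕ 2 ⊕ 0 = 0.

0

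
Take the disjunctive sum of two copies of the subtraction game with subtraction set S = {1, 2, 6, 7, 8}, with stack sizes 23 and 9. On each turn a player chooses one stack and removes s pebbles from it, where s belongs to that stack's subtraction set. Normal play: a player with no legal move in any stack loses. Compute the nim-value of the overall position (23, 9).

All stacks use S = {1, 2, 6, 7, 8}:
n :  0  1  2  3  4  5  6  7  8  9 10 11 12 13 14 15 16 17 18 19 20 21 22 23
G :  0  1  2  0  1  2  3  4  5  3  4  5  0  1  2  0  1  2  3  4  5  3  4  5
Stack A: G(23) = 5.
Stack B: G(9) = 3.
Combined Grundy value = 5 ⊕ 3 = 6.

6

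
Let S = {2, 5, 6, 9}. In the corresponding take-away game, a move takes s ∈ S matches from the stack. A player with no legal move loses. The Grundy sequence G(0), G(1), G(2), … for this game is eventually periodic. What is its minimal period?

G(0) = 0
G(1) = mex{} = 0
G(2) = mex{0} = 1
G(3) = mex{0} = 1
G(4) = mex{1} = 0
G(5) = mex{1,0} = 2
G(6) = mex{0,0,0} = 1
G(7) = mex{2,1,0} = 3
G(8) = mex{1,1,1} = 0
G(9) = mex{3,0,1,0} = 2
G(10) = mex{0,2,0,0} = 1
G(11) = mex{2,1,2,1} = 0
G(12) = mex{1,3,1,1} = 0
G(13) = mex{0,0,3,0} = 1
G(14) = mex{0,2,0,2} = 1
G(15) = mex{1,1,2,1} = 0
G(16) = mex{1,0,1,3} = 2
G(17) = mex{0,0,0,0} = 1
G(18) = mex{2,1,0,2} = 3
G(19) = mex{1,1,1,1} = 0
G(20) = mex{3,0,1,0} = 2
G(21) = mex{0,2,0,0} = 1
G(22) = mex{2,1,2,1} = 0
G(23) = mex{1,3,1,1} = 0
G(n+11) = G(n) holds for n = 0,…,8 (a full window of length max(S) = 9), so the sequence is purely periodic with period 11.

11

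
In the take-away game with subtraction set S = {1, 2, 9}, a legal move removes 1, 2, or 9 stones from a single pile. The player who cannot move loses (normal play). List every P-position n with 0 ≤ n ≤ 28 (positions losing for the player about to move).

0, 3, 6, 10, 13, 16, 20, 23, 26

n :  0  1  2  3  4  5  6  7  8  9 10 11 12 13 14 15 16 17 18 19 20 21 22 23 24 25 26 27 28
G :  0  1  2  0  1  2  0  1  2  3  0  1  2  0  1  2  0  1  2  3  0  1  2  0  1  2  0  1  2
P-positions are exactly the n with G(n) = 0.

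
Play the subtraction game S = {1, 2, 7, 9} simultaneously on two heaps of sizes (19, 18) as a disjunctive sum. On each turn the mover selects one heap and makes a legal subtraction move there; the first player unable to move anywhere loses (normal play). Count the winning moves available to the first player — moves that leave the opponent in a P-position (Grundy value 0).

All heaps use S = {1, 2, 7, 9}:
G(0) = 0
G(1) = mex{0} = 1
G(2) = mex{1,0} = 2
G(3) = mex{2,1} = 0
G(4) = mex{0,2} = 1
G(5) = mex{1,0} = 2
G(6) = mex{2,1} = 0
G(7) = mex{0,2,0} = 1
G(8) = mex{1,0,1} = 2
G(9) = mex{2,1,2,0} = 3
G(10) = mex{3,2,0,1} = 4
G(11) = mex{4,3,1,2} = 0
G(12) = mex{0,4,2,0} = 1
G(13) = mex{1,0,0,1} = 2
G(14) = mex{2,1,1,2} = 0
G(15) = mex{0,2,2,0} = 1
G(16) = mex{1,0,3,1} = 2
G(17) = mex{2,1,4,2} = 0
G(18) = mex{0,2,0,3} = 1
G(19) = mex{1,0,1,4} = 2
Heap A: G(19) = 2.
Heap B: G(18) = 1.
Combined Grundy value = 2 ⊕ 1 = 3.
A winning move leaves total XOR = 0, i.e. changes one component's Grundy value g to g ⊕ X where X is the current total.
Heap A: need g' = 2⊕3 = 1. Options: 19−1→G=1, 19−2→G=0, 19−7→G=1, 19−9→G=4. Hits: 2.
Heap B: need g' = 1⊕3 = 2. Options: 18−1→G=0, 18−2→G=2, 18−7→G=0, 18−9→G=3. Hits: 1.

3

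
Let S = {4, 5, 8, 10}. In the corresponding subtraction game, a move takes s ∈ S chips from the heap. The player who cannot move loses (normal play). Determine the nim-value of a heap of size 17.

G(0) = 0
G(1) = mex{} = 0
G(2) = mex{} = 0
G(3) = mex{} = 0
G(4) = mex{0} = 1
G(5) = mex{0,0} = 1
G(6) = mex{0,0} = 1
G(7) = mex{0,0} = 1
G(8) = mex{1,0,0} = 2
G(9) = mex{1,1,0} = 2
G(10) = mex{1,1,0,0} = 2
G(11) = mex{1,1,0,0} = 2
G(12) = mex{2,1,1,0} = 3
G(13) = mex{2,2,1,0} = 3
G(14) = mex{2,2,1,1} = 0
G(15) = mex{2,2,1,1} = 0
G(16) = mex{3,2,2,1} = 0
G(17) = mex{3,3,2,1} = 0

0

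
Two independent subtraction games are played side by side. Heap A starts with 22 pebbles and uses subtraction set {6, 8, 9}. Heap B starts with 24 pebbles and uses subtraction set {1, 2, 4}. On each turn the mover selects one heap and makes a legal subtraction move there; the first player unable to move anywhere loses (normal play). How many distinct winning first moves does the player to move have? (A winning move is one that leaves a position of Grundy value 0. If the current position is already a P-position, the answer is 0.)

2

Heap A, S = {6, 8, 9}:
G(0) = 0
G(1) = mex{} = 0
G(2) = mex{} = 0
G(3) = mex{} = 0
G(4) = mex{} = 0
G(5) = mex{} = 0
G(6) = mex{0} = 1
G(7) = mex{0} = 1
G(8) = mex{0,0} = 1
G(9) = mex{0,0,0} = 1
G(10) = mex{0,0,0} = 1
G(11) = mex{0,0,0} = 1
G(12) = mex{1,0,0} = 2
G(13) = mex{1,0,0} = 2
G(14) = mex{1,1,0} = 2
G(15) = mex{1,1,1} = 0
G(16) = mex{1,1,1} = 0
G(17) = mex{1,1,1} = 0
G(18) = mex{2,1,1} = 0
G(19) = mex{2,1,1} = 0
G(20) = mex{2,2,1} = 0
G(21) = mex{0,2,2} = 1
G(22) = mex{0,2,2} = 1
G_A(22) = 1.
Heap B, S = {1, 2, 4}:
n :  0  1  2  3  4  5  6  7  8  9 10 11 12 13 14 15 16 17 18 19 20 21 22 23 24
G :  0  1  2  0  1  2  0  1  2  0  1  2  0  1  2  0  1  2  0  1  2  0  1  2  0
G_B(24) = 0.
Combined Grundy value = 1 ⊕ 0 = 1.
A winning move leaves total XOR = 0, i.e. changes one component's Grundy value g to g ⊕ X where X is the current total.
Heap A: need g' = 1⊕1 = 0. Options: 22−6→G=0, 22−8→G=2, 22−9→G=2. Hits: 1.
Heap B: need g' = 0⊕1 = 1. Options: 24−1→G=2, 24−2→G=1, 24−4→G=2. Hits: 1.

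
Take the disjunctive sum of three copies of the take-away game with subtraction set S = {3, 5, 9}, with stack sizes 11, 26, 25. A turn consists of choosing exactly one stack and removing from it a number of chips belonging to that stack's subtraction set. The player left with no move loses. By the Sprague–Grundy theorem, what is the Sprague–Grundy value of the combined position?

0

All stacks use S = {3, 5, 9}:
G(0) = 0
G(1) = mex{} = 0
G(2) = mex{} = 0
G(3) = mex{0} = 1
G(4) = mex{0} = 1
G(5) = mex{0,0} = 1
G(6) = mex{1,0} = 2
G(7) = mex{1,0} = 2
G(8) = mex{1,1} = 0
G(9) = mex{2,1,0} = 3
G(10) = mex{2,1,0} = 3
G(11) = mex{0,2,0} = 1
G(12) = mex{3,2,1} = 0
G(13) = mex{3,0,1} = 2
G(14) = mex{1,3,1} = 0
G(15) = mex{0,3,2} = 1
G(16) = mex{2,1,2} = 0
G(17) = mex{0,0,0} = 1
G(18) = mex{1,2,3} = 0
G(19) = mex{0,0,3} = 1
G(20) = mex{1,1,1} = 0
G(21) = mex{0,0,0} = 1
G(22) = mex{1,1,2} = 0
G(23) = mex{0,0,0} = 1
G(24) = mex{1,1,1} = 0
G(25) = mex{0,0,0} = 1
G(26) = mex{1,1,1} = 0
Stack A: G(11) = 1.
Stack B: G(26) = 0.
Stack C: G(25) = 1.
Combined Grundy value = 1 ⊕ 0 ⊕ 1 = 0.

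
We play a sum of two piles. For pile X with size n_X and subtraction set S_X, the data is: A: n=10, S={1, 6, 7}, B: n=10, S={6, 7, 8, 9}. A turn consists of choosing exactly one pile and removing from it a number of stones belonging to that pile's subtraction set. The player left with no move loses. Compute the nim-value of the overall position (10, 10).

Pile A, S = {1, 6, 7}:
G(0) = 0
G(1) = mex{0} = 1
G(2) = mex{1} = 0
G(3) = mex{0} = 1
G(4) = mex{1} = 0
G(5) = mex{0} = 1
G(6) = mex{1,0} = 2
G(7) = mex{2,1,0} = 3
G(8) = mex{3,0,1} = 2
G(9) = mex{2,1,0} = 3
G(10) = mex{3,0,1} = 2
G_A(10) = 2.
Pile B, S = {6, 7, 8, 9}:
G(0) = 0
G(1) = mex{} = 0
G(2) = mex{} = 0
G(3) = mex{} = 0
G(4) = mex{} = 0
G(5) = mex{} = 0
G(6) = mex{0} = 1
G(7) = mex{0,0} = 1
G(8) = mex{0,0,0} = 1
G(9) = mex{0,0,0,0} = 1
G(10) = mex{0,0,0,0} = 1
G_B(10) = 1.
Combined Grundy value = 2 ⊕ 1 = 3.

3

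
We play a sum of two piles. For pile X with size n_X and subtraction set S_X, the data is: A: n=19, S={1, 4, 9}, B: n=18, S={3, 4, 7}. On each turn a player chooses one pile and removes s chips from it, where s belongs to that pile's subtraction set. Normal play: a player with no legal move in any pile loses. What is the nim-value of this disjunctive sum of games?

Pile A, S = {1, 4, 9}:
n :  0  1  2  3  4  5  6  7  8  9 10 11 12 13 14 15 16 17 18 19
G :  0  1  0  1  2  0  1  0  1  2  0  1  0  1  2  0  1  0  1  2
G_A(19) = 2.
Pile B, S = {3, 4, 7}:
G(0) = 0
G(1) = mex{} = 0
G(2) = mex{} = 0
G(3) = mex{0} = 1
G(4) = mex{0,0} = 1
G(5) = mex{0,0} = 1
G(6) = mex{1,0} = 2
G(7) = mex{1,1,0} = 2
G(8) = mex{1,1,0} = 2
G(9) = mex{2,1,0} = 3
G(10) = mex{2,2,1} = 0
G(11) = mex{2,2,1} = 0
G(12) = mex{3,2,1} = 0
G(13) = mex{0,3,2} = 1
G(14) = mex{0,0,2} = 1
G(15) = mex{0,0,2} = 1
G(16) = mex{1,0,3} = 2
G(17) = mex{1,1,0} = 2
G(18) = mex{1,1,0} = 2
G_B(18) = 2.
Combined Grundy value = 2 ⊕ 2 = 0.

0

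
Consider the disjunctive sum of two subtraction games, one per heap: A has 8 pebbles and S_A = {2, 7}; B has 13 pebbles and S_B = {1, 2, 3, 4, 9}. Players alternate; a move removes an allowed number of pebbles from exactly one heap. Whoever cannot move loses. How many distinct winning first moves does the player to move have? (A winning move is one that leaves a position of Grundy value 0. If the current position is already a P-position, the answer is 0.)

Heap A, S = {2, 7}:
n : 0 1 2 3 4 5 6 7 8
G : 0 0 1 1 0 0 1 1 2
G_A(8) = 2.
Heap B, S = {1, 2, 3, 4, 9}:
n :  0  1  2  3  4  5  6  7  8  9 10 11 12 13
G :  0  1  2  3  4  0  1  2  3  4  0  1  2  3
G_B(13) = 3.
Combined Grundy value = 2 ⊕ 3 = 1.
A winning move leaves total XOR = 0, i.e. changes one component's Grundy value g to g ⊕ X where X is the current total.
Heap A: need g' = 2⊕1 = 3. Options: 8−2→G=1, 8−7→G=0. Hits: 0.
Heap B: need g' = 3⊕1 = 2. Options: 13−1→G=2, 13−2→G=1, 13−3→G=0, 13−4→G=4, 13−9→G=4. Hits: 1.

1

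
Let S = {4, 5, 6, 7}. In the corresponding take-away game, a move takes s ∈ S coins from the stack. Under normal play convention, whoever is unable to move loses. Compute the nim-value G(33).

n :  0  1  2  3  4  5  6  7  8  9 10 11 12 13 14 15 16 17 18 19 20 21 22 23 24 25 26 27 28 29 30 31 32 33
G :  0  0  0  0  1  1  1  1  2  2  2  0  0  0  0  1  1  1  1  2  2  2  0  0  0  0  1  1  1  1  2  2  2  0

0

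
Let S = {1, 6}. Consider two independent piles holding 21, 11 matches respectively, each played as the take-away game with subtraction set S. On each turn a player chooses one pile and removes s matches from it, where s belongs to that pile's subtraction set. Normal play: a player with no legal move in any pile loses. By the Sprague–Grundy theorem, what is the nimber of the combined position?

All piles use S = {1, 6}:
G(0) = 0
G(1) = mex{0} = 1
G(2) = mex{1} = 0
G(3) = mex{0} = 1
G(4) = mex{1} = 0
G(5) = mex{0} = 1
G(6) = mex{1,0} = 2
G(7) = mex{2,1} = 0
G(8) = mex{0,0} = 1
G(9) = mex{1,1} = 0
G(10) = mex{0,0} = 1
G(11) = mex{1,1} = 0
G(12) = mex{0,2} = 1
G(13) = mex{1,0} = 2
G(14) = mex{2,1} = 0
G(15) = mex{0,0} = 1
G(16) = mex{1,1} = 0
G(17) = mex{0,0} = 1
G(18) = mex{1,1} = 0
G(19) = mex{0,2} = 1
G(20) = mex{1,0} = 2
G(21) = mex{2,1} = 0
Pile A: G(21) = 0.
Pile B: G(11) = 0.
Combined Grundy value = 0 ⊕ 0 = 0.

0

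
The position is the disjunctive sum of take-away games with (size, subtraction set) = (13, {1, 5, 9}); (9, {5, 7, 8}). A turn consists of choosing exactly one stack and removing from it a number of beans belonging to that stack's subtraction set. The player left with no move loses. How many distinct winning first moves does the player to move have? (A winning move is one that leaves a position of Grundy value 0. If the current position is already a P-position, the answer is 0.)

0

Stack A, S = {1, 5, 9}:
G(0) = 0
G(1) = mex{0} = 1
G(2) = mex{1} = 0
G(3) = mex{0} = 1
G(4) = mex{1} = 0
G(5) = mex{0,0} = 1
G(6) = mex{1,1} = 0
G(7) = mex{0,0} = 1
G(8) = mex{1,1} = 0
G(9) = mex{0,0,0} = 1
G(10) = mex{1,1,1} = 0
G(11) = mex{0,0,0} = 1
G(12) = mex{1,1,1} = 0
G(13) = mex{0,0,0} = 1
G_A(13) = 1.
Stack B, S = {5, 7, 8}:
G(0) = 0
G(1) = mex{} = 0
G(2) = mex{} = 0
G(3) = mex{} = 0
G(4) = mex{} = 0
G(5) = mex{0} = 1
G(6) = mex{0} = 1
G(7) = mex{0,0} = 1
G(8) = mex{0,0,0} = 1
G(9) = mex{0,0,0} = 1
G_B(9) = 1.
Combined Grundy value = 1 ⊕ 1 = 0.
A winning move leaves total XOR = 0, i.e. changes one component's Grundy value g to g ⊕ X where X is the current total.
Stack A: target g' = 1⊕0 = 1, but every legal move changes the Grundy value (mex property), so 0 moves.
Stack B: target g' = 1⊕0 = 1, but every legal move changes the Grundy value (mex property), so 0 moves.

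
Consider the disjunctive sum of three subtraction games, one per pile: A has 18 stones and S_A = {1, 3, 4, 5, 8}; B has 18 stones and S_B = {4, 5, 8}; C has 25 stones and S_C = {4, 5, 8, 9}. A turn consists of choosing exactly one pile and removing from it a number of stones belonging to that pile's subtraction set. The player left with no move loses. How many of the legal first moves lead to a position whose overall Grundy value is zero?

Pile A, S = {1, 3, 4, 5, 8}:
n :  0  1  2  3  4  5  6  7  8  9 10 11 12 13 14 15 16 17 18
G :  0  1  0  1  2  3  2  3  4  0  1  0  1  2  3  2  3  4  0
G_A(18) = 0.
Pile B, S = {4, 5, 8}:
G(0) = 0
G(1) = mex{} = 0
G(2) = mex{} = 0
G(3) = mex{} = 0
G(4) = mex{0} = 1
G(5) = mex{0,0} = 1
G(6) = mex{0,0} = 1
G(7) = mex{0,0} = 1
G(8) = mex{1,0,0} = 2
G(9) = mex{1,1,0} = 2
G(10) = mex{1,1,0} = 2
G(11) = mex{1,1,0} = 2
G(12) = mex{2,1,1} = 0
G(13) = mex{2,2,1} = 0
G(14) = mex{2,2,1} = 0
G(15) = mex{2,2,1} = 0
G(16) = mex{0,2,2} = 1
G(17) = mex{0,0,2} = 1
G(18) = mex{0,0,2} = 1
G_B(18) = 1.
Pile C, S = {4, 5, 8, 9}:
G(0) = 0
G(1) = mex{} = 0
G(2) = mex{} = 0
G(3) = mex{} = 0
G(4) = mex{0} = 1
G(5) = mex{0,0} = 1
G(6) = mex{0,0} = 1
G(7) = mex{0,0} = 1
G(8) = mex{1,0,0} = 2
G(9) = mex{1,1,0,0} = 2
G(10) = mex{1,1,0,0} = 2
G(11) = mex{1,1,0,0} = 2
G(12) = mex{2,1,1,0} = 3
G(13) = mex{2,2,1,1} = 0
G(14) = mex{2,2,1,1} = 0
G(15) = mex{2,2,1,1} = 0
G(16) = mex{3,2,2,1} = 0
G(17) = mex{0,3,2,2} = 1
G(18) = mex{0,0,2,2} = 1
G(19) = mex{0,0,2,2} = 1
G(20) = mex{0,0,3,2} = 1
G(21) = mex{1,0,0,3} = 2
G(22) = mex{1,1,0,0} = 2
G(23) = mex{1,1,0,0} = 2
G(24) = mex{1,1,0,0} = 2
G(25) = mex{2,1,1,0} = 3
G_C(25) = 3.
Combined Grundy value = 0 ⊕ 1 ⊕ 3 = 2.
A winning move leaves total XOR = 0, i.e. changes one component's Grundy value g to g ⊕ X where X is the current total.
Pile A: need g' = 0⊕2 = 2. Options: 18−1→G=4, 18−3→G=2, 18−4→G=3, 18−5→G=2, 18−8→G=1. Hits: 2.
Pile B: need g' = 1⊕2 = 3. Options: 18−4→G=0, 18−5→G=0, 18−8→G=2. Hits: 0.
Pile C: need g' = 3⊕2 = 1. Options: 25−4→G=2, 25−5→G=1, 25−8→G=1, 25−9→G=0. Hits: 2.

4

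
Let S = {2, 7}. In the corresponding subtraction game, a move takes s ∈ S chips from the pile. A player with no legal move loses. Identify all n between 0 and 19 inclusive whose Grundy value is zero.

0, 1, 4, 5, 9, 10, 13, 14, 18, 19

G(0) = 0
G(1) = mex{} = 0
G(2) = mex{0} = 1
G(3) = mex{0} = 1
G(4) = mex{1} = 0
G(5) = mex{1} = 0
G(6) = mex{0} = 1
G(7) = mex{0,0} = 1
G(8) = mex{1,0} = 2
G(9) = mex{1,1} = 0
G(10) = mex{2,1} = 0
G(11) = mex{0,0} = 1
G(12) = mex{0,0} = 1
G(13) = mex{1,1} = 0
G(14) = mex{1,1} = 0
G(15) = mex{0,2} = 1
G(16) = mex{0,0} = 1
G(17) = mex{1,0} = 2
G(18) = mex{1,1} = 0
G(19) = mex{2,1} = 0
P-positions are exactly the n with G(n) = 0.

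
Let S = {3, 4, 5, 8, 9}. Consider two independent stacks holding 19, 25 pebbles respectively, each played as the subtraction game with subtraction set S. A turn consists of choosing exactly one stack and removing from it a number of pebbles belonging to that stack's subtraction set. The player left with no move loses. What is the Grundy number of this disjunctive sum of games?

All stacks use S = {3, 4, 5, 8, 9}:
n :  0  1  2  3  4  5  6  7  8  9 10 11 12 13 14 15 16 17 18 19 20 21 22 23 24 25
G :  0  0  0  1  1  1  2  2  2  3  3  3  0  0  0  1  1  1  2  2  2  3  3  3  0  0
Stack A: G(19) = 2.
Stack B: G(25) = 0.
Combined Grundy value = 2 ⊕ 0 = 2.

2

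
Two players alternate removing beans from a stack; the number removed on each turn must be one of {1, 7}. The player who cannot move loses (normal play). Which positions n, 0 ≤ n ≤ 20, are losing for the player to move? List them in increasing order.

0, 2, 4, 6, 8, 10, 12, 14, 16, 18, 20

n :  0  1  2  3  4  5  6  7  8  9 10 11 12 13 14 15 16 17 18 19 20
G :  0  1  0  1  0  1  0  1  0  1  0  1  0  1  0  1  0  1  0  1  0
P-positions are exactly the n with G(n) = 0.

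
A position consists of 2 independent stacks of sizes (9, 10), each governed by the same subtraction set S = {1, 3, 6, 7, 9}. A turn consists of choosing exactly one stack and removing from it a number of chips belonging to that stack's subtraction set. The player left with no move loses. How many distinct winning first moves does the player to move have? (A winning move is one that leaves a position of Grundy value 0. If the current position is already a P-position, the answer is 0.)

All stacks use S = {1, 3, 6, 7, 9}:
n :  0  1  2  3  4  5  6  7  8  9 10
G :  0  1  0  1  0  1  2  3  2  3  2
Stack A: G(9) = 3.
Stack B: G(10) = 2.
Combined Grundy value = 3 ⊕ 2 = 1.
A winning move leaves total XOR = 0, i.e. changes one component's Grundy value g to g ⊕ X where X is the current total.
Stack A: need g' = 3⊕1 = 2. Options: 9−1→G=2, 9−3→G=2, 9−6→G=1, 9−7→G=0, 9−9→G=0. Hits: 2.
Stack B: need g' = 2⊕1 = 3. Options: 10−1→G=3, 10−3→G=3, 10−6→G=0, 10−7→G=1, 10−9→G=1. Hits: 2.

4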